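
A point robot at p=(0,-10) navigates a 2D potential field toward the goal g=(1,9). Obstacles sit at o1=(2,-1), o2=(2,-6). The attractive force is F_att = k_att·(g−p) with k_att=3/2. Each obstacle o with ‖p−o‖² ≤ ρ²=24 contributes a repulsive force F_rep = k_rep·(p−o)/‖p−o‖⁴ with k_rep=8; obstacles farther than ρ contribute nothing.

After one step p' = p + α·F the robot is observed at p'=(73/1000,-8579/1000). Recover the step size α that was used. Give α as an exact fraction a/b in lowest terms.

F_att = 3/2·(g−p) = 3/2·(1,19) = (1.5000,28.5000)
o1: d²=85 > ρ²=24 → inactive
o2: d²=20 ≤ ρ²=24; F_rep = 8·(-2,-4)/20² = (-0.0400,-0.0800)
F = F_att + ΣF_rep = (1.4600,28.4200)
Δp = p'−p = (0.0730,1.4210); α = Δx/Fx = (73/1000) / (73/50) = 1/20
check: Δy/Fy = (1421/1000) / (1421/50) = 1/20 ✓

α = 1/20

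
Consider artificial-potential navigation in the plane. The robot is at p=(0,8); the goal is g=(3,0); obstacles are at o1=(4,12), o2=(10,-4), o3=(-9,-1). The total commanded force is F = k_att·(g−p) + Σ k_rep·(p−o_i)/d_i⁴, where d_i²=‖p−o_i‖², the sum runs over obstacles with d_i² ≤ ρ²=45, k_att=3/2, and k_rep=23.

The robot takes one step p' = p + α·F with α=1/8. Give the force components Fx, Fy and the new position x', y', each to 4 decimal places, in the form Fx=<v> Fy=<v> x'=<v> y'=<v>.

F_att = 3/2·(g−p) = 3/2·(3,-8) = (4.5000,-12.0000)
o1: d²=32 ≤ ρ²=45; F_rep = 23·(-4,-4)/32² = (-0.0898,-0.0898)
o2: d²=244 > ρ²=45 → inactive
o3: d²=162 > ρ²=45 → inactive
F = F_att + ΣF_rep = (4.4102,-12.0898)
p' = p + 1/8·F = (0.5513,6.4888)

Fx=4.4102 Fy=-12.0898 x'=0.5513 y'=6.4888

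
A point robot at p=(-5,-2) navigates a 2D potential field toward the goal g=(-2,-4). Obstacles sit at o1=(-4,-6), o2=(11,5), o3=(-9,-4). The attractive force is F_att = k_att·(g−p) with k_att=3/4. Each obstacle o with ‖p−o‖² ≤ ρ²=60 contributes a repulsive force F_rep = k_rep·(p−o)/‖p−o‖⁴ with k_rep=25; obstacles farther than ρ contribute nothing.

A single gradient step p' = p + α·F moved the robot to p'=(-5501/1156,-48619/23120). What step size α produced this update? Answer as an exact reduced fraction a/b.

α = 1/10

F_att = 3/4·(g−p) = 3/4·(3,-2) = (2.2500,-1.5000)
o1: d²=17 ≤ ρ²=60; F_rep = 25·(-1,4)/17² = (-0.0865,0.3460)
o2: d²=305 > ρ²=60 → inactive
o3: d²=20 ≤ ρ²=60; F_rep = 25·(4,2)/20² = (0.2500,0.1250)
F = F_att + ΣF_rep = (2.4135,-1.0290)
Δp = p'−p = (0.2413,-0.1029); α = Δx/Fx = (279/1156) / (1395/578) = 1/10
check: Δy/Fy = (-2379/23120) / (-2379/2312) = 1/10 ✓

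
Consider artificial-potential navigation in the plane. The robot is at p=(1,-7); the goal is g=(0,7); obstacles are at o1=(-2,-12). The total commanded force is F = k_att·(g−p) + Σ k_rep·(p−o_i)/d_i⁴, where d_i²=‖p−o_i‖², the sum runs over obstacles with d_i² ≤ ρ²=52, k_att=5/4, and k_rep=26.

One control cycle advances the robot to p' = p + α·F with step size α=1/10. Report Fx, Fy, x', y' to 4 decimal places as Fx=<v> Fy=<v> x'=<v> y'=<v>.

F_att = 5/4·(g−p) = 5/4·(-1,14) = (-1.2500,17.5000)
o1: d²=34 ≤ ρ²=52; F_rep = 26·(3,5)/34² = (0.0675,0.1125)
F = F_att + ΣF_rep = (-1.1825,17.6125)
p' = p + 1/10·F = (0.8817,-5.2388)

Fx=-1.1825 Fy=17.6125 x'=0.8817 y'=-5.2388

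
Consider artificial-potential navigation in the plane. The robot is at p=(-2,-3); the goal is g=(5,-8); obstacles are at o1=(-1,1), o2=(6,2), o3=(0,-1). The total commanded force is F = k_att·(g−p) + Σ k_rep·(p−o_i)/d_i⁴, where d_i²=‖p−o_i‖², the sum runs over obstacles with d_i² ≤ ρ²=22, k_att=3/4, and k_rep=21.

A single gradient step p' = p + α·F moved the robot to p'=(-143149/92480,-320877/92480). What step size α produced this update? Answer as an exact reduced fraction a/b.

α = 1/10

F_att = 3/4·(g−p) = 3/4·(7,-5) = (5.2500,-3.7500)
o1: d²=17 ≤ ρ²=22; F_rep = 21·(-1,-4)/17² = (-0.0727,-0.2907)
o2: d²=89 > ρ²=22 → inactive
o3: d²=8 ≤ ρ²=22; F_rep = 21·(-2,-2)/8² = (-0.6562,-0.6562)
F = F_att + ΣF_rep = (4.5211,-4.6969)
Δp = p'−p = (0.4521,-0.4697); α = Δx/Fx = (41811/92480) / (41811/9248) = 1/10
check: Δy/Fy = (-43437/92480) / (-43437/9248) = 1/10 ✓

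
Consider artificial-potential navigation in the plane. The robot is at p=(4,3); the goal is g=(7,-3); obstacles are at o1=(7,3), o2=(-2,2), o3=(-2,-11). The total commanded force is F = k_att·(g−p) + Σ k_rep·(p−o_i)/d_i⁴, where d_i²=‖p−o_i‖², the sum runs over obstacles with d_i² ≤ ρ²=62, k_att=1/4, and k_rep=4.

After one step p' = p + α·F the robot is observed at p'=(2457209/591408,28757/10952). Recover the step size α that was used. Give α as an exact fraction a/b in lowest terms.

F_att = 1/4·(g−p) = 1/4·(3,-6) = (0.7500,-1.5000)
o1: d²=9 ≤ ρ²=62; F_rep = 4·(-3,0)/9² = (-0.1481,0.0000)
o2: d²=37 ≤ ρ²=62; F_rep = 4·(6,1)/37² = (0.0175,0.0029)
o3: d²=232 > ρ²=62 → inactive
F = F_att + ΣF_rep = (0.6194,-1.4971)
Δp = p'−p = (0.1548,-0.3743); α = Δx/Fx = (91577/591408) / (91577/147852) = 1/4
check: Δy/Fy = (-4099/10952) / (-4099/2738) = 1/4 ✓

α = 1/4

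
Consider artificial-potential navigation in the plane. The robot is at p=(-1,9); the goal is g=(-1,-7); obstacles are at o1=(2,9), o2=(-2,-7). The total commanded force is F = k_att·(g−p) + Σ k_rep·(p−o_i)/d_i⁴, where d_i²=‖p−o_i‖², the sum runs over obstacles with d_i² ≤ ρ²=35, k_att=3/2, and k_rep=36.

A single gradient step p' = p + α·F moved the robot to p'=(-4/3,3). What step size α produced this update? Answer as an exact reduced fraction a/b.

F_att = 3/2·(g−p) = 3/2·(0,-16) = (0.0000,-24.0000)
o1: d²=9 ≤ ρ²=35; F_rep = 36·(-3,0)/9² = (-1.3333,0.0000)
o2: d²=257 > ρ²=35 → inactive
F = F_att + ΣF_rep = (-1.3333,-24.0000)
Δp = p'−p = (-0.3333,-6.0000); α = Δx/Fx = (-1/3) / (-4/3) = 1/4
check: Δy/Fy = (-6) / (-24) = 1/4 ✓

α = 1/4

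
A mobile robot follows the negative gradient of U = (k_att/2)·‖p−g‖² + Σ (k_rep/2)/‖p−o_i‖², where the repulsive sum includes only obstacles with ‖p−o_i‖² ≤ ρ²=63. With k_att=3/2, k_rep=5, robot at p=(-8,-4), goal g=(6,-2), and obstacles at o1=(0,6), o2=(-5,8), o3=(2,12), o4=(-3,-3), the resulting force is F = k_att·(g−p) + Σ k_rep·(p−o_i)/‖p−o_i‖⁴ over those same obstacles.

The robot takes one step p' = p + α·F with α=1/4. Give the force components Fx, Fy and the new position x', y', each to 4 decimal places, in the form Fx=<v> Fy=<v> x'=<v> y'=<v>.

F_att = 3/2·(g−p) = 3/2·(14,2) = (21.0000,3.0000)
o1: d²=164 > ρ²=63 → inactive
o2: d²=153 > ρ²=63 → inactive
o3: d²=356 > ρ²=63 → inactive
o4: d²=26 ≤ ρ²=63; F_rep = 5·(-5,-1)/26² = (-0.0370,-0.0074)
F = F_att + ΣF_rep = (20.9630,2.9926)
p' = p + 1/4·F = (-2.7592,-3.2518)

Fx=20.9630 Fy=2.9926 x'=-2.7592 y'=-3.2518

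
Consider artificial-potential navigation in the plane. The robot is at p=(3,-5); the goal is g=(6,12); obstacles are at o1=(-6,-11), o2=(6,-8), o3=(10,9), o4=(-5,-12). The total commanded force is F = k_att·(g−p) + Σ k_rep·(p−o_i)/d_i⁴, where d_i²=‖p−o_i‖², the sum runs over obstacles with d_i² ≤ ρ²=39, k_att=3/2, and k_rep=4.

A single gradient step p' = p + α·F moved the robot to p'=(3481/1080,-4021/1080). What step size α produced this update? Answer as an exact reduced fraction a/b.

F_att = 3/2·(g−p) = 3/2·(3,17) = (4.5000,25.5000)
o1: d²=117 > ρ²=39 → inactive
o2: d²=18 ≤ ρ²=39; F_rep = 4·(-3,3)/18² = (-0.0370,0.0370)
o3: d²=245 > ρ²=39 → inactive
o4: d²=113 > ρ²=39 → inactive
F = F_att + ΣF_rep = (4.4630,25.5370)
Δp = p'−p = (0.2231,1.2769); α = Δx/Fx = (241/1080) / (241/54) = 1/20
check: Δy/Fy = (1379/1080) / (1379/54) = 1/20 ✓

α = 1/20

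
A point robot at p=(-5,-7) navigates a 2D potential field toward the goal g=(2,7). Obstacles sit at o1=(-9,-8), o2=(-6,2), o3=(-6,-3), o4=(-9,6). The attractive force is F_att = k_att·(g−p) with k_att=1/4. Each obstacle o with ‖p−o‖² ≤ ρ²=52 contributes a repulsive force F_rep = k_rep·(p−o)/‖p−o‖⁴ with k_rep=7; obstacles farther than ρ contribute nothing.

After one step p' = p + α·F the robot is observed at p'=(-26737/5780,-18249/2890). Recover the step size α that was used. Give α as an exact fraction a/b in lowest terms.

α = 1/5

F_att = 1/4·(g−p) = 1/4·(7,14) = (1.7500,3.5000)
o1: d²=17 ≤ ρ²=52; F_rep = 7·(4,1)/17² = (0.0969,0.0242)
o2: d²=82 > ρ²=52 → inactive
o3: d²=17 ≤ ρ²=52; F_rep = 7·(1,-4)/17² = (0.0242,-0.0969)
o4: d²=185 > ρ²=52 → inactive
F = F_att + ΣF_rep = (1.8711,3.4273)
Δp = p'−p = (0.3742,0.6855); α = Δx/Fx = (2163/5780) / (2163/1156) = 1/5
check: Δy/Fy = (1981/2890) / (1981/578) = 1/5 ✓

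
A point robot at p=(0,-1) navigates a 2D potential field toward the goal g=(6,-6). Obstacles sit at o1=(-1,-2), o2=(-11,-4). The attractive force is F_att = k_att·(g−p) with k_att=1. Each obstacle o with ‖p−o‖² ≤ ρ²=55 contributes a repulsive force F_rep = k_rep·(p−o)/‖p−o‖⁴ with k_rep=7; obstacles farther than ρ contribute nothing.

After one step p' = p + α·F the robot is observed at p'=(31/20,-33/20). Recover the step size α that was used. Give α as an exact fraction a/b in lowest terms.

α = 1/5

F_att = 1·(g−p) = 1·(6,-5) = (6.0000,-5.0000)
o1: d²=2 ≤ ρ²=55; F_rep = 7·(1,1)/2² = (1.7500,1.7500)
o2: d²=130 > ρ²=55 → inactive
F = F_att + ΣF_rep = (7.7500,-3.2500)
Δp = p'−p = (1.5500,-0.6500); α = Δx/Fx = (31/20) / (31/4) = 1/5
check: Δy/Fy = (-13/20) / (-13/4) = 1/5 ✓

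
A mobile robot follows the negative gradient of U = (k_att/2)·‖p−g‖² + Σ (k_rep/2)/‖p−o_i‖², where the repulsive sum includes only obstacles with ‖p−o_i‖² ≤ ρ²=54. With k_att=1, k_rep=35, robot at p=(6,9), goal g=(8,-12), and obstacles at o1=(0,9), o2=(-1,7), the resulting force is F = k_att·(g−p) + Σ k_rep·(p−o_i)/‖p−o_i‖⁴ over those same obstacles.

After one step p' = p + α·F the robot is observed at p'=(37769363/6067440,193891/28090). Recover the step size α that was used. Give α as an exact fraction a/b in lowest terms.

α = 1/10

F_att = 1·(g−p) = 1·(2,-21) = (2.0000,-21.0000)
o1: d²=36 ≤ ρ²=54; F_rep = 35·(6,0)/36² = (0.1620,0.0000)
o2: d²=53 ≤ ρ²=54; F_rep = 35·(7,2)/53² = (0.0872,0.0249)
F = F_att + ΣF_rep = (2.2493,-20.9751)
Δp = p'−p = (0.2249,-2.0975); α = Δx/Fx = (1364723/6067440) / (1364723/606744) = 1/10
check: Δy/Fy = (-58919/28090) / (-58919/2809) = 1/10 ✓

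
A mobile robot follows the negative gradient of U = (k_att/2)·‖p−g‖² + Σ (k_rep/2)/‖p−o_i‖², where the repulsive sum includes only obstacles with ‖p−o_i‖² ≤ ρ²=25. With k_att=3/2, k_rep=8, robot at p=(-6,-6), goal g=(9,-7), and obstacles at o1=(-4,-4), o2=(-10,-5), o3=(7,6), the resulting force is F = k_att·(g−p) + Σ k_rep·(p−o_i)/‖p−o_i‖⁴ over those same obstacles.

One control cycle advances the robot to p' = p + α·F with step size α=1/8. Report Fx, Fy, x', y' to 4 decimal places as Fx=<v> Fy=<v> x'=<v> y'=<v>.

Fx=22.3607 Fy=-1.7777 x'=-3.2049 y'=-6.2222

F_att = 3/2·(g−p) = 3/2·(15,-1) = (22.5000,-1.5000)
o1: d²=8 ≤ ρ²=25; F_rep = 8·(-2,-2)/8² = (-0.2500,-0.2500)
o2: d²=17 ≤ ρ²=25; F_rep = 8·(4,-1)/17² = (0.1107,-0.0277)
o3: d²=313 > ρ²=25 → inactive
F = F_att + ΣF_rep = (22.3607,-1.7777)
p' = p + 1/8·F = (-3.2049,-6.2222)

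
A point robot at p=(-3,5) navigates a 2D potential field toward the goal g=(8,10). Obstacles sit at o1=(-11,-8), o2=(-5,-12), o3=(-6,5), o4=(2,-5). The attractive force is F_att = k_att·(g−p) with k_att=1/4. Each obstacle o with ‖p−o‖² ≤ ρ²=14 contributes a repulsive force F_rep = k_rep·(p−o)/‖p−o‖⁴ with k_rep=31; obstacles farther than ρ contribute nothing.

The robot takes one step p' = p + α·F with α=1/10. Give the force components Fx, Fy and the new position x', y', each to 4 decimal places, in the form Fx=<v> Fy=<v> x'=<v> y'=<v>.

F_att = 1/4·(g−p) = 1/4·(11,5) = (2.7500,1.2500)
o1: d²=233 > ρ²=14 → inactive
o2: d²=293 > ρ²=14 → inactive
o3: d²=9 ≤ ρ²=14; F_rep = 31·(3,0)/9² = (1.1481,0.0000)
o4: d²=125 > ρ²=14 → inactive
F = F_att + ΣF_rep = (3.8981,1.2500)
p' = p + 1/10·F = (-2.6102,5.1250)

Fx=3.8981 Fy=1.2500 x'=-2.6102 y'=5.1250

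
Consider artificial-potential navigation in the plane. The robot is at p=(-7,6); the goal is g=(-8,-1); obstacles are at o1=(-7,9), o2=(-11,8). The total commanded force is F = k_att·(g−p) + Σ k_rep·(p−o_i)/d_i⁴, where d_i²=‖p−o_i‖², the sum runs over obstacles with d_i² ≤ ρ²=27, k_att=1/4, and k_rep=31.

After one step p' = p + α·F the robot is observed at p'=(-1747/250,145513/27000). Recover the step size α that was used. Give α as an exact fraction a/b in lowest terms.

F_att = 1/4·(g−p) = 1/4·(-1,-7) = (-0.2500,-1.7500)
o1: d²=9 ≤ ρ²=27; F_rep = 31·(0,-3)/9² = (0.0000,-1.1481)
o2: d²=20 ≤ ρ²=27; F_rep = 31·(4,-2)/20² = (0.3100,-0.1550)
F = F_att + ΣF_rep = (0.0600,-3.0531)
Δp = p'−p = (0.0120,-0.6106); α = Δx/Fx = (3/250) / (3/50) = 1/5
check: Δy/Fy = (-16487/27000) / (-16487/5400) = 1/5 ✓

α = 1/5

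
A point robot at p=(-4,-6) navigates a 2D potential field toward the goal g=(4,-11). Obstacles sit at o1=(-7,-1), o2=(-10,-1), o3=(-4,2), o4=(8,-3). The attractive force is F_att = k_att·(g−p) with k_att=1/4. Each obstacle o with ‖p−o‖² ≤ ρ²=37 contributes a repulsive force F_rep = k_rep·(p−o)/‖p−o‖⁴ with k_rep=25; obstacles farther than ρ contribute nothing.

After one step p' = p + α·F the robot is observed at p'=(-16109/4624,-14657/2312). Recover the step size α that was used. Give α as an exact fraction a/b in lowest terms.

F_att = 1/4·(g−p) = 1/4·(8,-5) = (2.0000,-1.2500)
o1: d²=34 ≤ ρ²=37; F_rep = 25·(3,-5)/34² = (0.0649,-0.1081)
o2: d²=61 > ρ²=37 → inactive
o3: d²=64 > ρ²=37 → inactive
o4: d²=153 > ρ²=37 → inactive
F = F_att + ΣF_rep = (2.0649,-1.3581)
Δp = p'−p = (0.5162,-0.3395); α = Δx/Fx = (2387/4624) / (2387/1156) = 1/4
check: Δy/Fy = (-785/2312) / (-785/578) = 1/4 ✓

α = 1/4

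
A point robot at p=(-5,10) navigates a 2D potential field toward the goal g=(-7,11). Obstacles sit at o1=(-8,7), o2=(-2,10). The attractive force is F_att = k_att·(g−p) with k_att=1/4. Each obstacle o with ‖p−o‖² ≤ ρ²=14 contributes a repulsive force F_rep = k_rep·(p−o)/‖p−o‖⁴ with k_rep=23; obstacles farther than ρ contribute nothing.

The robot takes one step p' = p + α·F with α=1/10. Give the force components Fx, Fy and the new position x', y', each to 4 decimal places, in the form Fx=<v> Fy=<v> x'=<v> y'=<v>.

Fx=-1.3519 Fy=0.2500 x'=-5.1352 y'=10.0250

F_att = 1/4·(g−p) = 1/4·(-2,1) = (-0.5000,0.2500)
o1: d²=18 > ρ²=14 → inactive
o2: d²=9 ≤ ρ²=14; F_rep = 23·(-3,0)/9² = (-0.8519,0.0000)
F = F_att + ΣF_rep = (-1.3519,0.2500)
p' = p + 1/10·F = (-5.1352,10.0250)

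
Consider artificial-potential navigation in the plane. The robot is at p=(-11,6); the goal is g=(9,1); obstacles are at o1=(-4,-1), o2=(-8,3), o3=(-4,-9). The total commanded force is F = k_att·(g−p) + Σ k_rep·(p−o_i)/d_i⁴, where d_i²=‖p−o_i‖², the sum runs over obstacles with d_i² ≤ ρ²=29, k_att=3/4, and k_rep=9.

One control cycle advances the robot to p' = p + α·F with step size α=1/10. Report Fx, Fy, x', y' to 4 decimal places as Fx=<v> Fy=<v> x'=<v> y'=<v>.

Fx=14.9167 Fy=-3.6667 x'=-9.5083 y'=5.6333

F_att = 3/4·(g−p) = 3/4·(20,-5) = (15.0000,-3.7500)
o1: d²=98 > ρ²=29 → inactive
o2: d²=18 ≤ ρ²=29; F_rep = 9·(-3,3)/18² = (-0.0833,0.0833)
o3: d²=274 > ρ²=29 → inactive
F = F_att + ΣF_rep = (14.9167,-3.6667)
p' = p + 1/10·F = (-9.5083,5.6333)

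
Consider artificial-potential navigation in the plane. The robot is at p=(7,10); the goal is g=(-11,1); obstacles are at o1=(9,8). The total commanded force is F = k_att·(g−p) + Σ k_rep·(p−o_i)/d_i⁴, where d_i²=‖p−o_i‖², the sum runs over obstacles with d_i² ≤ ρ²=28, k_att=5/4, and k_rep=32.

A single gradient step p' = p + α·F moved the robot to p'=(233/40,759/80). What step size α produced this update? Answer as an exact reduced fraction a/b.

F_att = 5/4·(g−p) = 5/4·(-18,-9) = (-22.5000,-11.2500)
o1: d²=8 ≤ ρ²=28; F_rep = 32·(-2,2)/8² = (-1.0000,1.0000)
F = F_att + ΣF_rep = (-23.5000,-10.2500)
Δp = p'−p = (-1.1750,-0.5125); α = Δx/Fx = (-47/40) / (-47/2) = 1/20
check: Δy/Fy = (-41/80) / (-41/4) = 1/20 ✓

α = 1/20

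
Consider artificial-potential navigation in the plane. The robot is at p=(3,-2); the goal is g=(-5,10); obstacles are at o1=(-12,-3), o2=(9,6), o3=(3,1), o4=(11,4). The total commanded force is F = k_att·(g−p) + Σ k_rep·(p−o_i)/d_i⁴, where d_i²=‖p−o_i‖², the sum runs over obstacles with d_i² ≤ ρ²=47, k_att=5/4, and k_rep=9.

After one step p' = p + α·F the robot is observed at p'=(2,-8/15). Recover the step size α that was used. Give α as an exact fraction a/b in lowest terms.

F_att = 5/4·(g−p) = 5/4·(-8,12) = (-10.0000,15.0000)
o1: d²=226 > ρ²=47 → inactive
o2: d²=100 > ρ²=47 → inactive
o3: d²=9 ≤ ρ²=47; F_rep = 9·(0,-3)/9² = (0.0000,-0.3333)
o4: d²=100 > ρ²=47 → inactive
F = F_att + ΣF_rep = (-10.0000,14.6667)
Δp = p'−p = (-1.0000,1.4667); α = Δx/Fx = (-1) / (-10) = 1/10
check: Δy/Fy = (22/15) / (44/3) = 1/10 ✓

α = 1/10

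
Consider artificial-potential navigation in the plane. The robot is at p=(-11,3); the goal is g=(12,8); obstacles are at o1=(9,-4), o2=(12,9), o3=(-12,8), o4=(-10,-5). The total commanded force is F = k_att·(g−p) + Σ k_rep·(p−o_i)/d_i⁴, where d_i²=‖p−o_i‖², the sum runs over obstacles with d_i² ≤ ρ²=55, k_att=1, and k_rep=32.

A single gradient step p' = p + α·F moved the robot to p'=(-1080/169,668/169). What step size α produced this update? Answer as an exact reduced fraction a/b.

F_att = 1·(g−p) = 1·(23,5) = (23.0000,5.0000)
o1: d²=449 > ρ²=55 → inactive
o2: d²=565 > ρ²=55 → inactive
o3: d²=26 ≤ ρ²=55; F_rep = 32·(1,-5)/26² = (0.0473,-0.2367)
o4: d²=65 > ρ²=55 → inactive
F = F_att + ΣF_rep = (23.0473,4.7633)
Δp = p'−p = (4.6095,0.9527); α = Δx/Fx = (779/169) / (3895/169) = 1/5
check: Δy/Fy = (161/169) / (805/169) = 1/5 ✓

α = 1/5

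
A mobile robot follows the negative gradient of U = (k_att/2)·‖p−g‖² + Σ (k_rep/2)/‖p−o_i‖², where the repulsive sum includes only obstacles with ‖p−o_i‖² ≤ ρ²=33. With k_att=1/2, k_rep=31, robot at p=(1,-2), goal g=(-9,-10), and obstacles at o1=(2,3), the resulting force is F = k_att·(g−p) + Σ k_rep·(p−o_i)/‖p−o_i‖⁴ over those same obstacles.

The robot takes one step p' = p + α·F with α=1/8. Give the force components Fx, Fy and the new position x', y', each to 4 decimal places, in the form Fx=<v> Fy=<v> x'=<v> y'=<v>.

Fx=-5.0459 Fy=-4.2293 x'=0.3693 y'=-2.5287

F_att = 1/2·(g−p) = 1/2·(-10,-8) = (-5.0000,-4.0000)
o1: d²=26 ≤ ρ²=33; F_rep = 31·(-1,-5)/26² = (-0.0459,-0.2293)
F = F_att + ΣF_rep = (-5.0459,-4.2293)
p' = p + 1/8·F = (0.3693,-2.5287)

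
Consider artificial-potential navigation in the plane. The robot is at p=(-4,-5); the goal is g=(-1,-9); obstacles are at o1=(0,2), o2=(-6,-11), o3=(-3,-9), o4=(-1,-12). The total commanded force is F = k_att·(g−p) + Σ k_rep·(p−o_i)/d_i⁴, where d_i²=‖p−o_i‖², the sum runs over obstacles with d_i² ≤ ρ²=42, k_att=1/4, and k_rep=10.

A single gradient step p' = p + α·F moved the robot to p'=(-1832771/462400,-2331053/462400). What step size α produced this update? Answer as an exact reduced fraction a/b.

α = 1/20

F_att = 1/4·(g−p) = 1/4·(3,-4) = (0.7500,-1.0000)
o1: d²=65 > ρ²=42 → inactive
o2: d²=40 ≤ ρ²=42; F_rep = 10·(2,6)/40² = (0.0125,0.0375)
o3: d²=17 ≤ ρ²=42; F_rep = 10·(-1,4)/17² = (-0.0346,0.1384)
o4: d²=58 > ρ²=42 → inactive
F = F_att + ΣF_rep = (0.7279,-0.8241)
Δp = p'−p = (0.0364,-0.0412); α = Δx/Fx = (16829/462400) / (16829/23120) = 1/20
check: Δy/Fy = (-19053/462400) / (-19053/23120) = 1/20 ✓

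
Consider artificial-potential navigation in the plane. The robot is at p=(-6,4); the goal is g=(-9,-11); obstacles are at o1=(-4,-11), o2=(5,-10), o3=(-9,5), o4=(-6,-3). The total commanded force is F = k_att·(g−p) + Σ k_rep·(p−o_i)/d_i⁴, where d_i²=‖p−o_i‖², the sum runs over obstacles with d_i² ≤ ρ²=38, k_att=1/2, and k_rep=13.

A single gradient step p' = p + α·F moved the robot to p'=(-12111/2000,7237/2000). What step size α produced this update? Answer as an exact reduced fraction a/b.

F_att = 1/2·(g−p) = 1/2·(-3,-15) = (-1.5000,-7.5000)
o1: d²=229 > ρ²=38 → inactive
o2: d²=317 > ρ²=38 → inactive
o3: d²=10 ≤ ρ²=38; F_rep = 13·(3,-1)/10² = (0.3900,-0.1300)
o4: d²=49 > ρ²=38 → inactive
F = F_att + ΣF_rep = (-1.1100,-7.6300)
Δp = p'−p = (-0.0555,-0.3815); α = Δx/Fx = (-111/2000) / (-111/100) = 1/20
check: Δy/Fy = (-763/2000) / (-763/100) = 1/20 ✓

α = 1/20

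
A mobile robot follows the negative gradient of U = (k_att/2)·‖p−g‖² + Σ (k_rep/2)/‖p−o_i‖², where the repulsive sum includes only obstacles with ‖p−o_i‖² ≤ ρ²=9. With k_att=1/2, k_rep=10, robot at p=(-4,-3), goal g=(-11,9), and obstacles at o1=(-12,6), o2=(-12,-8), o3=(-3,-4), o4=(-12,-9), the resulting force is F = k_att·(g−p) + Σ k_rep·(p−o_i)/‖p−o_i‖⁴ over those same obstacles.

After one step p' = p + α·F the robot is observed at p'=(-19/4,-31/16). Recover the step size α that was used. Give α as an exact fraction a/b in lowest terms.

α = 1/8

F_att = 1/2·(g−p) = 1/2·(-7,12) = (-3.5000,6.0000)
o1: d²=145 > ρ²=9 → inactive
o2: d²=89 > ρ²=9 → inactive
o3: d²=2 ≤ ρ²=9; F_rep = 10·(-1,1)/2² = (-2.5000,2.5000)
o4: d²=100 > ρ²=9 → inactive
F = F_att + ΣF_rep = (-6.0000,8.5000)
Δp = p'−p = (-0.7500,1.0625); α = Δx/Fx = (-3/4) / (-6) = 1/8
check: Δy/Fy = (17/16) / (17/2) = 1/8 ✓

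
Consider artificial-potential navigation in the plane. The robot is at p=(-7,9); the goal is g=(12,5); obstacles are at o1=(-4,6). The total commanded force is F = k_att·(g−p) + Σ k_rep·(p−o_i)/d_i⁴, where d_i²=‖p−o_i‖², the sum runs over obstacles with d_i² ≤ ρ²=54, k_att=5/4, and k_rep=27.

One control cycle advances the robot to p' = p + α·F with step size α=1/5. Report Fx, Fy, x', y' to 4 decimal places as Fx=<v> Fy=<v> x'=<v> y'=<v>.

F_att = 5/4·(g−p) = 5/4·(19,-4) = (23.7500,-5.0000)
o1: d²=18 ≤ ρ²=54; F_rep = 27·(-3,3)/18² = (-0.2500,0.2500)
F = F_att + ΣF_rep = (23.5000,-4.7500)
p' = p + 1/5·F = (-2.3000,8.0500)

Fx=23.5000 Fy=-4.7500 x'=-2.3000 y'=8.0500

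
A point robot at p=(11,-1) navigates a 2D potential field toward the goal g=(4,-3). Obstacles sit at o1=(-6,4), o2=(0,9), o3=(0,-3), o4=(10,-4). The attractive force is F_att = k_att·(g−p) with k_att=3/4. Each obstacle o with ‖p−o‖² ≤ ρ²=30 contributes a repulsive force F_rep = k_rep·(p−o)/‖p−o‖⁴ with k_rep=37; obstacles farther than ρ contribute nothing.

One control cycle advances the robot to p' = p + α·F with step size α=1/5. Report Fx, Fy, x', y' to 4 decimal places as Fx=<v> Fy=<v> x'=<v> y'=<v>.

Fx=-4.8800 Fy=-0.3900 x'=10.0240 y'=-1.0780

F_att = 3/4·(g−p) = 3/4·(-7,-2) = (-5.2500,-1.5000)
o1: d²=314 > ρ²=30 → inactive
o2: d²=221 > ρ²=30 → inactive
o3: d²=125 > ρ²=30 → inactive
o4: d²=10 ≤ ρ²=30; F_rep = 37·(1,3)/10² = (0.3700,1.1100)
F = F_att + ΣF_rep = (-4.8800,-0.3900)
p' = p + 1/5·F = (10.0240,-1.0780)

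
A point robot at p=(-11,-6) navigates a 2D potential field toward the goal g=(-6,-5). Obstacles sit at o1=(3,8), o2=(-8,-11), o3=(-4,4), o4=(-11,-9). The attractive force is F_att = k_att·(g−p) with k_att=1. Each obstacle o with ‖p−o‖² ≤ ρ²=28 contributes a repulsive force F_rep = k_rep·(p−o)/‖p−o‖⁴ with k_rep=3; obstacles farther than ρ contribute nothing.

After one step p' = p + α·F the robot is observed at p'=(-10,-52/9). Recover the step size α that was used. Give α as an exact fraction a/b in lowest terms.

F_att = 1·(g−p) = 1·(5,1) = (5.0000,1.0000)
o1: d²=392 > ρ²=28 → inactive
o2: d²=34 > ρ²=28 → inactive
o3: d²=149 > ρ²=28 → inactive
o4: d²=9 ≤ ρ²=28; F_rep = 3·(0,3)/9² = (0.0000,0.1111)
F = F_att + ΣF_rep = (5.0000,1.1111)
Δp = p'−p = (1.0000,0.2222); α = Δx/Fx = (1) / (5) = 1/5
check: Δy/Fy = (2/9) / (10/9) = 1/5 ✓

α = 1/5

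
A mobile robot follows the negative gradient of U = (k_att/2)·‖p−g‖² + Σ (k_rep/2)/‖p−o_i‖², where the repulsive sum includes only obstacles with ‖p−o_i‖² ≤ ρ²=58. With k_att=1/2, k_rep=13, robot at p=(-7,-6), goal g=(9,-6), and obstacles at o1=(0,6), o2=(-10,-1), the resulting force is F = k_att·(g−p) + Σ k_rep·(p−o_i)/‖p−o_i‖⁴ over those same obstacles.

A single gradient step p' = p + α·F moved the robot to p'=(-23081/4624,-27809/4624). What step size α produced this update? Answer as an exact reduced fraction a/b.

F_att = 1/2·(g−p) = 1/2·(16,0) = (8.0000,0.0000)
o1: d²=193 > ρ²=58 → inactive
o2: d²=34 ≤ ρ²=58; F_rep = 13·(3,-5)/34² = (0.0337,-0.0562)
F = F_att + ΣF_rep = (8.0337,-0.0562)
Δp = p'−p = (2.0084,-0.0141); α = Δx/Fx = (9287/4624) / (9287/1156) = 1/4
check: Δy/Fy = (-65/4624) / (-65/1156) = 1/4 ✓

α = 1/4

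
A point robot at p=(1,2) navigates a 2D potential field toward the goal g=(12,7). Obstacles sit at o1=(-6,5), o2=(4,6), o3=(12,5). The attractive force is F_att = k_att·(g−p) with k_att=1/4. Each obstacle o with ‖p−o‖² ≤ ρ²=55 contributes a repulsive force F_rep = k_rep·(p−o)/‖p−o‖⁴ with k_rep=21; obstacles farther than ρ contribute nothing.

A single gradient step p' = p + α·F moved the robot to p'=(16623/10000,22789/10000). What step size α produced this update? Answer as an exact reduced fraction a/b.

F_att = 1/4·(g−p) = 1/4·(11,5) = (2.7500,1.2500)
o1: d²=58 > ρ²=55 → inactive
o2: d²=25 ≤ ρ²=55; F_rep = 21·(-3,-4)/25² = (-0.1008,-0.1344)
o3: d²=130 > ρ²=55 → inactive
F = F_att + ΣF_rep = (2.6492,1.1156)
Δp = p'−p = (0.6623,0.2789); α = Δx/Fx = (6623/10000) / (6623/2500) = 1/4
check: Δy/Fy = (2789/10000) / (2789/2500) = 1/4 ✓

α = 1/4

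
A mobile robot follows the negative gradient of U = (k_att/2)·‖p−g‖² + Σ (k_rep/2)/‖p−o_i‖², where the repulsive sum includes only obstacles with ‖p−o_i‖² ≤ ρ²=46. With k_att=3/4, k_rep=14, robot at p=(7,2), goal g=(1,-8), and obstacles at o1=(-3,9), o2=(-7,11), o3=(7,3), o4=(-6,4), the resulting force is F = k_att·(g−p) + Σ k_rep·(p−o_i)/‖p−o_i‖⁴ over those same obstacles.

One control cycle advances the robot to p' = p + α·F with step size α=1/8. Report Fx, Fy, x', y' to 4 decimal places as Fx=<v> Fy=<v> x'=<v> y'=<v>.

Fx=-4.5000 Fy=-21.5000 x'=6.4375 y'=-0.6875

F_att = 3/4·(g−p) = 3/4·(-6,-10) = (-4.5000,-7.5000)
o1: d²=149 > ρ²=46 → inactive
o2: d²=277 > ρ²=46 → inactive
o3: d²=1 ≤ ρ²=46; F_rep = 14·(0,-1)/1² = (0.0000,-14.0000)
o4: d²=173 > ρ²=46 → inactive
F = F_att + ΣF_rep = (-4.5000,-21.5000)
p' = p + 1/8·F = (6.4375,-0.6875)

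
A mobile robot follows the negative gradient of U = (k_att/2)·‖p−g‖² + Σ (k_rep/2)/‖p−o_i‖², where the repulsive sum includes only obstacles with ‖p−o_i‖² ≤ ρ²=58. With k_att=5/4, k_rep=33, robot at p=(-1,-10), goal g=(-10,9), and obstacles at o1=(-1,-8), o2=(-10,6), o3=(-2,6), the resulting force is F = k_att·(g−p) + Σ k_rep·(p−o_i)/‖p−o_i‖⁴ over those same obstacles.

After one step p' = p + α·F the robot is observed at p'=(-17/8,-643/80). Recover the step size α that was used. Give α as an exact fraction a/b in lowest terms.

α = 1/10

F_att = 5/4·(g−p) = 5/4·(-9,19) = (-11.2500,23.7500)
o1: d²=4 ≤ ρ²=58; F_rep = 33·(0,-2)/4² = (0.0000,-4.1250)
o2: d²=337 > ρ²=58 → inactive
o3: d²=257 > ρ²=58 → inactive
F = F_att + ΣF_rep = (-11.2500,19.6250)
Δp = p'−p = (-1.1250,1.9625); α = Δx/Fx = (-9/8) / (-45/4) = 1/10
check: Δy/Fy = (157/80) / (157/8) = 1/10 ✓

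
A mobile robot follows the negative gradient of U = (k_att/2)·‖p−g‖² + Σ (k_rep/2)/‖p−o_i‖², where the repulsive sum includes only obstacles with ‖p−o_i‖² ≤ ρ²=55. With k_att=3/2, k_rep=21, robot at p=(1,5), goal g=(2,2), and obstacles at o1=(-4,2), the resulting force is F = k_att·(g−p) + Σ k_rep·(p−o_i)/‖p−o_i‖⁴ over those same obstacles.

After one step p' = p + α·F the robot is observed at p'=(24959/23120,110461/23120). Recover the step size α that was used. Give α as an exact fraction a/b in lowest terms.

F_att = 3/2·(g−p) = 3/2·(1,-3) = (1.5000,-4.5000)
o1: d²=34 ≤ ρ²=55; F_rep = 21·(5,3)/34² = (0.0908,0.0545)
F = F_att + ΣF_rep = (1.5908,-4.4455)
Δp = p'−p = (0.0795,-0.2223); α = Δx/Fx = (1839/23120) / (1839/1156) = 1/20
check: Δy/Fy = (-5139/23120) / (-5139/1156) = 1/20 ✓

α = 1/20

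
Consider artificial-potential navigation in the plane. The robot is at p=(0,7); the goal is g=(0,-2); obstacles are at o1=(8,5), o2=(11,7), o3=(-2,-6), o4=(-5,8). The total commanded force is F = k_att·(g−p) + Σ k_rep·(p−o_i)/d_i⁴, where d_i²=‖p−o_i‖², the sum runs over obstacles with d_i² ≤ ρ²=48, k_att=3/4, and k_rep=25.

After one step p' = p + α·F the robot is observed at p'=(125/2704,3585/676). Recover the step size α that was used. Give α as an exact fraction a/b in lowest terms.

F_att = 3/4·(g−p) = 3/4·(0,-9) = (0.0000,-6.7500)
o1: d²=68 > ρ²=48 → inactive
o2: d²=121 > ρ²=48 → inactive
o3: d²=173 > ρ²=48 → inactive
o4: d²=26 ≤ ρ²=48; F_rep = 25·(5,-1)/26² = (0.1849,-0.0370)
F = F_att + ΣF_rep = (0.1849,-6.7870)
Δp = p'−p = (0.0462,-1.6967); α = Δx/Fx = (125/2704) / (125/676) = 1/4
check: Δy/Fy = (-1147/676) / (-1147/169) = 1/4 ✓

α = 1/4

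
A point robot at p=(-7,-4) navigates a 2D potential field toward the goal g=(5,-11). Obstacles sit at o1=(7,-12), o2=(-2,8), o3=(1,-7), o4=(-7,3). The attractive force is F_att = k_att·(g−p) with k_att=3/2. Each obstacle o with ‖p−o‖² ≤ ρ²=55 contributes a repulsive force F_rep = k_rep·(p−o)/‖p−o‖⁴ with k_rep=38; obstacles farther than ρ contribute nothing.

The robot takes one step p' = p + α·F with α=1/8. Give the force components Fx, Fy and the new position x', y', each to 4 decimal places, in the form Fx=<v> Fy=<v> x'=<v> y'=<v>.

Fx=18.0000 Fy=-10.6108 x'=-4.7500 y'=-5.3263

F_att = 3/2·(g−p) = 3/2·(12,-7) = (18.0000,-10.5000)
o1: d²=260 > ρ²=55 → inactive
o2: d²=169 > ρ²=55 → inactive
o3: d²=73 > ρ²=55 → inactive
o4: d²=49 ≤ ρ²=55; F_rep = 38·(0,-7)/49² = (0.0000,-0.1108)
F = F_att + ΣF_rep = (18.0000,-10.6108)
p' = p + 1/8·F = (-4.7500,-5.3263)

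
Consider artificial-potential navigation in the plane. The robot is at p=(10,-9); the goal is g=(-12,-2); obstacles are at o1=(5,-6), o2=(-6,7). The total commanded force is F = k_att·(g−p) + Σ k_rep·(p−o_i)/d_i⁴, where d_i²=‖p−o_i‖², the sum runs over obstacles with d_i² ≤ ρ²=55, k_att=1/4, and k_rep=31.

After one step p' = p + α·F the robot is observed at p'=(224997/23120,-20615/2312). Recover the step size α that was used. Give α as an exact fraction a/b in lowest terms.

α = 1/20

F_att = 1/4·(g−p) = 1/4·(-22,7) = (-5.5000,1.7500)
o1: d²=34 ≤ ρ²=55; F_rep = 31·(5,-3)/34² = (0.1341,-0.0804)
o2: d²=512 > ρ²=55 → inactive
F = F_att + ΣF_rep = (-5.3659,1.6696)
Δp = p'−p = (-0.2683,0.0835); α = Δx/Fx = (-6203/23120) / (-6203/1156) = 1/20
check: Δy/Fy = (193/2312) / (965/578) = 1/20 ✓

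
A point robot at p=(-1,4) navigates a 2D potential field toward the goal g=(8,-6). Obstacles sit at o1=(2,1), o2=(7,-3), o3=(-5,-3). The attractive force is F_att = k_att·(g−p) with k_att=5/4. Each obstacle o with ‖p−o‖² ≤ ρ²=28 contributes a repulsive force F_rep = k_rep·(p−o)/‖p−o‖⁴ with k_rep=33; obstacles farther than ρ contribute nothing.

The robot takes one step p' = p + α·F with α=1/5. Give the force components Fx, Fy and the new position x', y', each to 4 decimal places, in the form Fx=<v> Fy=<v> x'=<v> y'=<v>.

Fx=10.9444 Fy=-12.1944 x'=1.1889 y'=1.5611

F_att = 5/4·(g−p) = 5/4·(9,-10) = (11.2500,-12.5000)
o1: d²=18 ≤ ρ²=28; F_rep = 33·(-3,3)/18² = (-0.3056,0.3056)
o2: d²=113 > ρ²=28 → inactive
o3: d²=65 > ρ²=28 → inactive
F = F_att + ΣF_rep = (10.9444,-12.1944)
p' = p + 1/5·F = (1.1889,1.5611)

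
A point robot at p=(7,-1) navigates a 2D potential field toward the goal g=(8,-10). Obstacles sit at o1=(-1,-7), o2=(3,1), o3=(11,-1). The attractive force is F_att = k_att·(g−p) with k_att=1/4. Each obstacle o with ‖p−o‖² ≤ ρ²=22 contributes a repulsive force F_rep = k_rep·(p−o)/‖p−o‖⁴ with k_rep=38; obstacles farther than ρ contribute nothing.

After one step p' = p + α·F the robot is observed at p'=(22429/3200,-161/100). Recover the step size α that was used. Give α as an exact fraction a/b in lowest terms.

F_att = 1/4·(g−p) = 1/4·(1,-9) = (0.2500,-2.2500)
o1: d²=100 > ρ²=22 → inactive
o2: d²=20 ≤ ρ²=22; F_rep = 38·(4,-2)/20² = (0.3800,-0.1900)
o3: d²=16 ≤ ρ²=22; F_rep = 38·(-4,0)/16² = (-0.5938,0.0000)
F = F_att + ΣF_rep = (0.0362,-2.4400)
Δp = p'−p = (0.0091,-0.6100); α = Δx/Fx = (29/3200) / (29/800) = 1/4
check: Δy/Fy = (-61/100) / (-61/25) = 1/4 ✓

α = 1/4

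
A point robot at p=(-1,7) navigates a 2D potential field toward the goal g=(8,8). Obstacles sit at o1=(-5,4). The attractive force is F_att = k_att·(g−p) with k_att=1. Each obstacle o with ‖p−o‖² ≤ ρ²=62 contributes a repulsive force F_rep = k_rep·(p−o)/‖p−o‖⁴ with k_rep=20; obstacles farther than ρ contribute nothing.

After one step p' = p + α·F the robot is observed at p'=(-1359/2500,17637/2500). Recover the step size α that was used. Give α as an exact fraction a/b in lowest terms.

F_att = 1·(g−p) = 1·(9,1) = (9.0000,1.0000)
o1: d²=25 ≤ ρ²=62; F_rep = 20·(4,3)/25² = (0.1280,0.0960)
F = F_att + ΣF_rep = (9.1280,1.0960)
Δp = p'−p = (0.4564,0.0548); α = Δx/Fx = (1141/2500) / (1141/125) = 1/20
check: Δy/Fy = (137/2500) / (137/125) = 1/20 ✓

α = 1/20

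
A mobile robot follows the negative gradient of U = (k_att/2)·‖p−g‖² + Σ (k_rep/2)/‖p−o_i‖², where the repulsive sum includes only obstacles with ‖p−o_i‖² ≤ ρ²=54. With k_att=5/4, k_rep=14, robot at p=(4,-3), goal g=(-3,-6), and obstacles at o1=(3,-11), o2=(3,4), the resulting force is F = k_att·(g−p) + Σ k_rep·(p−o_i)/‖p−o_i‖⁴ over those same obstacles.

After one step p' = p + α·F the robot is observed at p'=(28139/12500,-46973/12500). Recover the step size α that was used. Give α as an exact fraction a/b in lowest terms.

F_att = 5/4·(g−p) = 5/4·(-7,-3) = (-8.7500,-3.7500)
o1: d²=65 > ρ²=54 → inactive
o2: d²=50 ≤ ρ²=54; F_rep = 14·(1,-7)/50² = (0.0056,-0.0392)
F = F_att + ΣF_rep = (-8.7444,-3.7892)
Δp = p'−p = (-1.7489,-0.7578); α = Δx/Fx = (-21861/12500) / (-21861/2500) = 1/5
check: Δy/Fy = (-9473/12500) / (-9473/2500) = 1/5 ✓

α = 1/5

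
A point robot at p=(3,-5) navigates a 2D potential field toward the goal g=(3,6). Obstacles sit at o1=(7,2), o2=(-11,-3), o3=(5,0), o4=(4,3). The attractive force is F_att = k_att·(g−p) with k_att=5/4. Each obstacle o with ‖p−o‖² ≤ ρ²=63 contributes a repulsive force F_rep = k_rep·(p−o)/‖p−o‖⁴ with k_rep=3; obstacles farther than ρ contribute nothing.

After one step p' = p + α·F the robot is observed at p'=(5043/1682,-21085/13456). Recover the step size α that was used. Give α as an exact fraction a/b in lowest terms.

α = 1/4

F_att = 5/4·(g−p) = 5/4·(0,11) = (0.0000,13.7500)
o1: d²=65 > ρ²=63 → inactive
o2: d²=200 > ρ²=63 → inactive
o3: d²=29 ≤ ρ²=63; F_rep = 3·(-2,-5)/29² = (-0.0071,-0.0178)
o4: d²=65 > ρ²=63 → inactive
F = F_att + ΣF_rep = (-0.0071,13.7322)
Δp = p'−p = (-0.0018,3.4330); α = Δx/Fx = (-3/1682) / (-6/841) = 1/4
check: Δy/Fy = (46195/13456) / (46195/3364) = 1/4 ✓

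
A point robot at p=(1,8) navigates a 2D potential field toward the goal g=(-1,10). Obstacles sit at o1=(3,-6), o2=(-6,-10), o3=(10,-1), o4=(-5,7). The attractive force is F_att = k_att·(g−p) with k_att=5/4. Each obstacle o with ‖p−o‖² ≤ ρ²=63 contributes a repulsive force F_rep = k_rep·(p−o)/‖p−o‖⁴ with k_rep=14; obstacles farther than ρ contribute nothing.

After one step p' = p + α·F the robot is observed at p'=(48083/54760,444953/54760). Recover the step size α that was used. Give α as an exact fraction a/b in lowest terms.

F_att = 5/4·(g−p) = 5/4·(-2,2) = (-2.5000,2.5000)
o1: d²=200 > ρ²=63 → inactive
o2: d²=373 > ρ²=63 → inactive
o3: d²=162 > ρ²=63 → inactive
o4: d²=37 ≤ ρ²=63; F_rep = 14·(6,1)/37² = (0.0614,0.0102)
F = F_att + ΣF_rep = (-2.4386,2.5102)
Δp = p'−p = (-0.1219,0.1255); α = Δx/Fx = (-6677/54760) / (-6677/2738) = 1/20
check: Δy/Fy = (6873/54760) / (6873/2738) = 1/20 ✓

α = 1/20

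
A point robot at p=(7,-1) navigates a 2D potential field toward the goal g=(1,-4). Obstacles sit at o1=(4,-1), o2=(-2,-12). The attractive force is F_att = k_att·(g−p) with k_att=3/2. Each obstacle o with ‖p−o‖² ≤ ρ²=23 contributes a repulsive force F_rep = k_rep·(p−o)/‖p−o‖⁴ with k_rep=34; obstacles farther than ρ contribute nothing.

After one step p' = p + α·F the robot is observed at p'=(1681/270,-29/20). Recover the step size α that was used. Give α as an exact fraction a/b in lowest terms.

α = 1/10

F_att = 3/2·(g−p) = 3/2·(-6,-3) = (-9.0000,-4.5000)
o1: d²=9 ≤ ρ²=23; F_rep = 34·(3,0)/9² = (1.2593,0.0000)
o2: d²=202 > ρ²=23 → inactive
F = F_att + ΣF_rep = (-7.7407,-4.5000)
Δp = p'−p = (-0.7741,-0.4500); α = Δx/Fx = (-209/270) / (-209/27) = 1/10
check: Δy/Fy = (-9/20) / (-9/2) = 1/10 ✓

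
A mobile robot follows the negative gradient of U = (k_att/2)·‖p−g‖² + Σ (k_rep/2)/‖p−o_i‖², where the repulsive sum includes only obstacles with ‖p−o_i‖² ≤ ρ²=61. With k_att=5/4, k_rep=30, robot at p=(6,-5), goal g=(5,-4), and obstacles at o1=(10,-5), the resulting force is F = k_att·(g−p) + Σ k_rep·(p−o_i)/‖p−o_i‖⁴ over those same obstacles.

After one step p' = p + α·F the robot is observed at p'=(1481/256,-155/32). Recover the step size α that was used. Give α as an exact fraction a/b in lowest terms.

α = 1/8

F_att = 5/4·(g−p) = 5/4·(-1,1) = (-1.2500,1.2500)
o1: d²=16 ≤ ρ²=61; F_rep = 30·(-4,0)/16² = (-0.4688,0.0000)
F = F_att + ΣF_rep = (-1.7188,1.2500)
Δp = p'−p = (-0.2148,0.1562); α = Δx/Fx = (-55/256) / (-55/32) = 1/8
check: Δy/Fy = (5/32) / (5/4) = 1/8 ✓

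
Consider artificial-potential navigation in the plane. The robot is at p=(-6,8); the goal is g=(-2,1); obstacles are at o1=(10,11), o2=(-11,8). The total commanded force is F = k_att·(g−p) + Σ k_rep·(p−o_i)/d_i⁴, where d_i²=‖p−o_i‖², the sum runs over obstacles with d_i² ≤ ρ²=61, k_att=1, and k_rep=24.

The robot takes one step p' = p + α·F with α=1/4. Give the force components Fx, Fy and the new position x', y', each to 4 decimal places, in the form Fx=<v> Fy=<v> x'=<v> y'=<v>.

F_att = 1·(g−p) = 1·(4,-7) = (4.0000,-7.0000)
o1: d²=265 > ρ²=61 → inactive
o2: d²=25 ≤ ρ²=61; F_rep = 24·(5,0)/25² = (0.1920,0.0000)
F = F_att + ΣF_rep = (4.1920,-7.0000)
p' = p + 1/4·F = (-4.9520,6.2500)

Fx=4.1920 Fy=-7.0000 x'=-4.9520 y'=6.2500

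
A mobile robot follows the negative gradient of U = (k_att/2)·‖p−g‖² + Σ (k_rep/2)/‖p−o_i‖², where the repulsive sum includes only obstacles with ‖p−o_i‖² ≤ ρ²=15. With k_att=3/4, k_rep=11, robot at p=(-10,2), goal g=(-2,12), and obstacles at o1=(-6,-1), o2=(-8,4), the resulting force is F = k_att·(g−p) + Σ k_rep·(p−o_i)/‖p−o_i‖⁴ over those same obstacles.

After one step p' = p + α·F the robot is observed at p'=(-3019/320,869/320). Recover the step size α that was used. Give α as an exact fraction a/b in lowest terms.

F_att = 3/4·(g−p) = 3/4·(8,10) = (6.0000,7.5000)
o1: d²=25 > ρ²=15 → inactive
o2: d²=8 ≤ ρ²=15; F_rep = 11·(-2,-2)/8² = (-0.3438,-0.3438)
F = F_att + ΣF_rep = (5.6562,7.1562)
Δp = p'−p = (0.5656,0.7156); α = Δx/Fx = (181/320) / (181/32) = 1/10
check: Δy/Fy = (229/320) / (229/32) = 1/10 ✓

α = 1/10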